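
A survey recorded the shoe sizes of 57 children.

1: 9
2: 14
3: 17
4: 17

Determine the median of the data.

3

Cumulative frequencies: 9, 23, 40, 57
n = 57, so the median is the value in position (n+1)/2 = 29.
Position 29 falls at value 3.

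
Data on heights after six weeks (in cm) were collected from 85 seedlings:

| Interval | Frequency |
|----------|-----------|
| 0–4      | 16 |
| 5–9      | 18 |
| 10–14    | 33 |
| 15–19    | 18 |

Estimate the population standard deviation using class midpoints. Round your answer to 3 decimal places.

5.086

Midpoints: 2, 7, 12, 17
n = 85, Σfm = 860, mean = 10.1176
Σfm² = 10900
Σf(m − x̄)² = Σfm² − (Σfm)²/n = 10900 − 860²/85 = 2198.8235
Population variance = 2198.8235 / 85 = 25.8685
Standard deviation = √25.8685 = 5.0861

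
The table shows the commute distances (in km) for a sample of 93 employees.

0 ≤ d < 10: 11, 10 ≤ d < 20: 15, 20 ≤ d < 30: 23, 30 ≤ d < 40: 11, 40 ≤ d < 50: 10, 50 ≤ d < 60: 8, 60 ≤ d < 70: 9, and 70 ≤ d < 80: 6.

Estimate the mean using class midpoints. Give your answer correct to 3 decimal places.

34.032

Midpoints: 5, 15, 25, 35, 45, 55, 65, 75
Σfm = 11×5 + 15×15 + 23×25 + 11×35 + 10×45 + 8×55 + 9×65 + 6×75 = 3165
n = Σf = 93
Mean = 3165 / 93 = 34.0323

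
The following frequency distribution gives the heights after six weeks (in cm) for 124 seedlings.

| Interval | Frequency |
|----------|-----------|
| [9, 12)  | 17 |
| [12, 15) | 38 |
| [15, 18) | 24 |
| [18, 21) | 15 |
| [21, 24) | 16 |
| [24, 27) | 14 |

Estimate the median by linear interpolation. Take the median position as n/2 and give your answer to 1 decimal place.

Cumulative frequencies: 17, 55, 79, 94, 110, 124
n = 124; position = n/2 = 62.
This falls in the class [15, 18): L = 15, F = 55, f = 24, h = 3.
Median ≈ 15 + ((62 − 55) / 24) × 3 = 15.8750

15.9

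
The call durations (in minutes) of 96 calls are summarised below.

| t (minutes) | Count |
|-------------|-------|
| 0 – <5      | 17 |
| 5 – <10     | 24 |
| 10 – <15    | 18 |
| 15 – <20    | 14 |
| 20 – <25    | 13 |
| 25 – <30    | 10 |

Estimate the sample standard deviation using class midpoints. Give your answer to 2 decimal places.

Midpoints: 2.5, 7.5, 12.5, 17.5, 22.5, 27.5
n = 96, Σfm = 1260, mean = 13.1250
Σfm² = 22700
Σf(m − x̄)² = Σfm² − (Σfm)²/n = 22700 − 1260²/96 = 6162.5000
Sample variance = 6162.5000 / 95 = 64.8684
Standard deviation = √64.8684 = 8.0541

8.05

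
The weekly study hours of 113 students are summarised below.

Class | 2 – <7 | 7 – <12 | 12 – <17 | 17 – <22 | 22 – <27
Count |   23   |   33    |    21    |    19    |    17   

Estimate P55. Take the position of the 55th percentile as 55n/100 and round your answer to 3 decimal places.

Cumulative frequencies: 23, 56, 77, 96, 113
n = 113; position = 55n/100 = 62.15.
This falls in the class 12 – <17: L = 12, F = 56, f = 21, h = 5.
55th percentile ≈ 12 + ((62.15 − 56) / 21) × 5 = 13.4643

13.464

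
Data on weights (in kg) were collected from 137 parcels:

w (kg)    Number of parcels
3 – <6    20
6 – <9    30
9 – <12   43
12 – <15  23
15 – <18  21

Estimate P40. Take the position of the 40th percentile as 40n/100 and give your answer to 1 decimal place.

9.3

Cumulative frequencies: 20, 50, 93, 116, 137
n = 137; position = 40n/100 = 54.8.
This falls in the class 9 – <12: L = 9, F = 50, f = 43, h = 3.
40th percentile ≈ 9 + ((54.8 − 50) / 43) × 3 = 9.3349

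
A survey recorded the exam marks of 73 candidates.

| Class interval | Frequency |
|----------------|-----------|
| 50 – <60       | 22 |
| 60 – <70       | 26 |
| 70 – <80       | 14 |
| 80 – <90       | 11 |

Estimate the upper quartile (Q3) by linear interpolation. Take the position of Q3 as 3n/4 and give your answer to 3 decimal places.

Cumulative frequencies: 22, 48, 62, 73
n = 73; position = 3n/4 = 54.75.
This falls in the class 70 – <80: L = 70, F = 48, f = 14, h = 10.
Upper quartile ≈ 70 + ((54.75 − 48) / 14) × 10 = 74.8214

74.821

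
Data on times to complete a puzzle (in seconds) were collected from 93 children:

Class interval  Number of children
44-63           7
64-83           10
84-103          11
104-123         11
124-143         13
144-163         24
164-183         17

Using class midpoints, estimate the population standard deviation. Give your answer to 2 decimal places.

38.09

Midpoints: 53.5, 73.5, 93.5, 113.5, 133.5, 153.5, 173.5
n = 93, Σfm = 11755.5, mean = 126.4032
Σfm² = 1620849.25
Σf(m − x̄)² = Σfm² − (Σfm)²/n = 1620849.25 − 11755.5²/93 = 134916.1290
Population variance = 134916.1290 / 93 = 1450.7111
Standard deviation = √1450.7111 = 38.0882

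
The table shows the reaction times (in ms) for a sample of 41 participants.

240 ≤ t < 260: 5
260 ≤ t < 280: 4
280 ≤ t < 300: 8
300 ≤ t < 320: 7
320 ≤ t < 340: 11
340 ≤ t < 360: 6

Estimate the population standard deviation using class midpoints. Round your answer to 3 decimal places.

Midpoints: 250, 270, 290, 310, 330, 350
n = 41, Σfm = 12550, mean = 306.0976
Σfm² = 3882500
Σf(m − x̄)² = Σfm² − (Σfm)²/n = 3882500 − 12550²/41 = 40975.6098
Population variance = 40975.6098 / 41 = 999.4051
Standard deviation = √999.4051 = 31.6134

31.613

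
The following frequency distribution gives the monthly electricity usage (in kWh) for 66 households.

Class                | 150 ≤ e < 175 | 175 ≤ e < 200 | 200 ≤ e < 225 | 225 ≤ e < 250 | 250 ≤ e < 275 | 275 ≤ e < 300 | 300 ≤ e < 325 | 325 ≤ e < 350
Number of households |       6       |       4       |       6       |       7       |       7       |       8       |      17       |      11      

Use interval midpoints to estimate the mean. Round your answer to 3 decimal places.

270.076

Midpoints: 162.5, 187.5, 212.5, 237.5, 262.5, 287.5, 312.5, 337.5
Σfm = 6×162.5 + 4×187.5 + 6×212.5 + 7×237.5 + 7×262.5 + 8×287.5 + 17×312.5 + 11×337.5 = 17825
n = Σf = 66
Mean = 17825 / 66 = 270.0758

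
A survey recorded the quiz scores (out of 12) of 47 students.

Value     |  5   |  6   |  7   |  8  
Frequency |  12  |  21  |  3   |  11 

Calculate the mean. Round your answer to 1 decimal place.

Values: 5, 6, 7, 8
Σfx = 12×5 + 21×6 + 3×7 + 11×8 = 295
n = Σf = 47
Mean = 295 / 47 = 6.2766

6.3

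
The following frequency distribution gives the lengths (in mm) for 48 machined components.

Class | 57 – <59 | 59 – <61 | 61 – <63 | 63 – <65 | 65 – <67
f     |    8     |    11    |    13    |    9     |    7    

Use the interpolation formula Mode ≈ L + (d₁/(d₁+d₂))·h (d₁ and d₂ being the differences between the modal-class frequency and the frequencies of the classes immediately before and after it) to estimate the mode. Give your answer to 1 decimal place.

61.7

Modal class: 61 – <63 (highest frequency 13).
d₁ = 13 − 11 = 2, d₂ = 13 − 9 = 4
Mode ≈ 61 + (2/(2+4)) × 2 = 61 + 0.6667 = 61.6667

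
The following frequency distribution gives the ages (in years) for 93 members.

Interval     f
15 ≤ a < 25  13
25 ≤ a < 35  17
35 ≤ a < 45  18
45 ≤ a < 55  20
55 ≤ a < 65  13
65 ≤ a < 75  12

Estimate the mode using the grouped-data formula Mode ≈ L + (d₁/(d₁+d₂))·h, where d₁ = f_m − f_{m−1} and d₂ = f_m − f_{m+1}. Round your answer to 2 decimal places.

47.22

Modal class: 45 ≤ a < 55 (highest frequency 20).
d₁ = 20 − 18 = 2, d₂ = 20 − 13 = 7
Mode ≈ 45 + (2/(2+7)) × 10 = 45 + 2.2222 = 47.2222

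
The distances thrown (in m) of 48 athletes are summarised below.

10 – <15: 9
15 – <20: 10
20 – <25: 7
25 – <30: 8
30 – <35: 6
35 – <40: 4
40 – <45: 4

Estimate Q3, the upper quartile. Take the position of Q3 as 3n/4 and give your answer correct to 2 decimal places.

Cumulative frequencies: 9, 19, 26, 34, 40, 44, 48
n = 48; position = 3n/4 = 36.
This falls in the class 30 – <35: L = 30, F = 34, f = 6, h = 5.
Upper quartile ≈ 30 + ((36 − 34) / 6) × 5 = 31.6667

31.67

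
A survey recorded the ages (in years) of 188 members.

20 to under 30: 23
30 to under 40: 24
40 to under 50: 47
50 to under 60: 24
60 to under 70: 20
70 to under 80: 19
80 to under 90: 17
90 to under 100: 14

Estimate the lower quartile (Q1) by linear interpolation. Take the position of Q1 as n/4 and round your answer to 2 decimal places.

40.00

Cumulative frequencies: 23, 47, 94, 118, 138, 157, 174, 188
n = 188; position = n/4 = 47.
This falls in the class 30 to under 40: L = 30, F = 23, f = 24, h = 10.
Lower quartile ≈ 30 + ((47 − 23) / 24) × 10 = 40.0000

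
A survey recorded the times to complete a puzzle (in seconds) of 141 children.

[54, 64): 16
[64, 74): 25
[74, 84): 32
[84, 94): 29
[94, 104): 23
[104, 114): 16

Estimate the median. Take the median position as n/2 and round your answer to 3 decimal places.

83.219

Cumulative frequencies: 16, 41, 73, 102, 125, 141
n = 141; position = n/2 = 70.5.
This falls in the class [74, 84): L = 74, F = 41, f = 32, h = 10.
Median ≈ 74 + ((70.5 − 41) / 32) × 10 = 83.2188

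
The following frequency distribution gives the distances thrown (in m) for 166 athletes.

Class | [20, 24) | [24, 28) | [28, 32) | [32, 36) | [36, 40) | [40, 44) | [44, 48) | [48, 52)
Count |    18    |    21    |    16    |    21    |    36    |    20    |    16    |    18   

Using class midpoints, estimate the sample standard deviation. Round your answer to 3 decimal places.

8.627

Midpoints: 22, 26, 30, 34, 38, 42, 46, 50
n = 166, Σfm = 5980, mean = 36.0241
Σfm² = 227704
Σf(m − x̄)² = Σfm² − (Σfm)²/n = 227704 − 5980²/166 = 12279.9036
Sample variance = 12279.9036 / 165 = 74.4237
Standard deviation = √74.4237 = 8.6269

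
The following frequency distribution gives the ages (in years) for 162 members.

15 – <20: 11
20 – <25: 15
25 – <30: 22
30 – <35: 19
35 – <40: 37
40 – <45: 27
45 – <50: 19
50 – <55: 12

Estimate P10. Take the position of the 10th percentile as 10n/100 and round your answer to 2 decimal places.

Cumulative frequencies: 11, 26, 48, 67, 104, 131, 150, 162
n = 162; position = 10n/100 = 16.2.
This falls in the class 20 – <25: L = 20, F = 11, f = 15, h = 5.
10th percentile ≈ 20 + ((16.2 − 11) / 15) × 5 = 21.7333

21.73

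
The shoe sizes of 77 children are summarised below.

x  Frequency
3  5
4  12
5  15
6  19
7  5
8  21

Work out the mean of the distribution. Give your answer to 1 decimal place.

5.9

Values: 3, 4, 5, 6, 7, 8
Σfx = 5×3 + 12×4 + 15×5 + 19×6 + 5×7 + 21×8 = 455
n = Σf = 77
Mean = 455 / 77 = 5.9091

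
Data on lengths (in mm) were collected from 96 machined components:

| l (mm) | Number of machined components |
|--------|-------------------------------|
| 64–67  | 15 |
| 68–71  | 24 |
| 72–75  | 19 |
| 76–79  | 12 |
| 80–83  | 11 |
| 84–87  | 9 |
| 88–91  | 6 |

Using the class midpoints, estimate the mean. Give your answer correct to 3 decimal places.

74.792

Midpoints: 65.5, 69.5, 73.5, 77.5, 81.5, 85.5, 89.5
Σfm = 15×65.5 + 24×69.5 + 19×73.5 + 12×77.5 + 11×81.5 + 9×85.5 + 6×89.5 = 7180
n = Σf = 96
Mean = 7180 / 96 = 74.7917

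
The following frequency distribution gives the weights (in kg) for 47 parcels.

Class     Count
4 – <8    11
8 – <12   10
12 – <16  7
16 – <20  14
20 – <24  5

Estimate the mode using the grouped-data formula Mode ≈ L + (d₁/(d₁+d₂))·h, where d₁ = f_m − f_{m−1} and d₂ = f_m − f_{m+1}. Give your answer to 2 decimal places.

17.75

Modal class: 16 – <20 (highest frequency 14).
d₁ = 14 − 7 = 7, d₂ = 14 − 5 = 9
Mode ≈ 16 + (7/(7+9)) × 4 = 16 + 1.7500 = 17.7500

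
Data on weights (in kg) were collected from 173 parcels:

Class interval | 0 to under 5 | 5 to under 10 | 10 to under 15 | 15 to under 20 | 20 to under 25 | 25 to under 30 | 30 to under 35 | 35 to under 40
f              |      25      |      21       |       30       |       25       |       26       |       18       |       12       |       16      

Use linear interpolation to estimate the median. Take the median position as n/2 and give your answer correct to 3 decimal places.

Cumulative frequencies: 25, 46, 76, 101, 127, 145, 157, 173
n = 173; position = n/2 = 86.5.
This falls in the class 15 to under 20: L = 15, F = 76, f = 25, h = 5.
Median ≈ 15 + ((86.5 − 76) / 25) × 5 = 17.1000

17.100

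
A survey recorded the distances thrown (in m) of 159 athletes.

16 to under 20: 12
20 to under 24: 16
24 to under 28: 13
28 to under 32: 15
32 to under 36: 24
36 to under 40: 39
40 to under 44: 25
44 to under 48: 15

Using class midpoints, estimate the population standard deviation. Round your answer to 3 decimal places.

Midpoints: 18, 22, 26, 30, 34, 38, 42, 46
n = 159, Σfm = 5394, mean = 33.9245
Σfm² = 193820
Σf(m − x̄)² = Σfm² − (Σfm)²/n = 193820 − 5394²/159 = 10831.0943
Population variance = 10831.0943 / 159 = 68.1201
Standard deviation = √68.1201 = 8.2535

8.253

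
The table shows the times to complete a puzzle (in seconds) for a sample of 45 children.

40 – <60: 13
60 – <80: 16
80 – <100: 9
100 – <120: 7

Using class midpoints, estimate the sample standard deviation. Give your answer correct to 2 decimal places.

20.84

Midpoints: 50, 70, 90, 110
n = 45, Σfm = 3350, mean = 74.4444
Σfm² = 268500
Σf(m − x̄)² = Σfm² − (Σfm)²/n = 268500 − 3350²/45 = 19111.1111
Sample variance = 19111.1111 / 44 = 434.3434
Standard deviation = √434.3434 = 20.8409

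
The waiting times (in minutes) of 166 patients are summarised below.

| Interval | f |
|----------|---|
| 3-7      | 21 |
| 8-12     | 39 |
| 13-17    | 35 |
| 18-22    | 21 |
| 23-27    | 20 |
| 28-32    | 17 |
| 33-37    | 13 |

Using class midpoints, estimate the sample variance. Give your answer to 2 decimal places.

82.35

Midpoints: 5, 10, 15, 20, 25, 30, 35
n = 166, Σfm = 2905, mean = 17.5000
Σfm² = 64425
Σf(m − x̄)² = Σfm² − (Σfm)²/n = 64425 − 2905²/166 = 13587.5000
Sample variance = 13587.5000 / 165 = 82.3485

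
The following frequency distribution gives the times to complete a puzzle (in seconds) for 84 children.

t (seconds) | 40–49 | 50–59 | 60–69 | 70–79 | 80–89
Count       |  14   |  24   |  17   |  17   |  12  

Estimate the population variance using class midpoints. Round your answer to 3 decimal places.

170.904

Midpoints: 44.5, 54.5, 64.5, 74.5, 84.5
n = 84, Σfm = 5308, mean = 63.1905
Σfm² = 349771
Σf(m − x̄)² = Σfm² − (Σfm)²/n = 349771 − 5308²/84 = 14355.9524
Population variance = 14355.9524 / 84 = 170.9042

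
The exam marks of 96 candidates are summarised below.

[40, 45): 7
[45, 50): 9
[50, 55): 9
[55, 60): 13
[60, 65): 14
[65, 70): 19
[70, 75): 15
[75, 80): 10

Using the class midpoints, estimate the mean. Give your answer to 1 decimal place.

Midpoints: 42.5, 47.5, 52.5, 57.5, 62.5, 67.5, 72.5, 77.5
Σfm = 7×42.5 + 9×47.5 + 9×52.5 + 13×57.5 + 14×62.5 + 19×67.5 + 15×72.5 + 10×77.5 = 5965
n = Σf = 96
Mean = 5965 / 96 = 62.1354

62.1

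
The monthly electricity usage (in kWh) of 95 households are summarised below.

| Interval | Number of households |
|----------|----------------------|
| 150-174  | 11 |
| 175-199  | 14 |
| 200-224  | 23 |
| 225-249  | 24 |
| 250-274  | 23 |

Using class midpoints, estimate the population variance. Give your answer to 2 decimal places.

1064.68

Midpoints: 162, 187, 212, 237, 262
n = 95, Σfm = 20990, mean = 220.9474
Σfm² = 4738830
Σf(m − x̄)² = Σfm² − (Σfm)²/n = 4738830 − 20990²/95 = 101144.7368
Population variance = 101144.7368 / 95 = 1064.6814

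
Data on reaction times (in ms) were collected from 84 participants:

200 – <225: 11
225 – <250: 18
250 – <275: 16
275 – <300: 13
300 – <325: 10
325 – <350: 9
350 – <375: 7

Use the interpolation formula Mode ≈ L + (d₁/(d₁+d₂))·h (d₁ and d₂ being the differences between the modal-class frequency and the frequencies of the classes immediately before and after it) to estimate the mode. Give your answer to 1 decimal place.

Modal class: 225 – <250 (highest frequency 18).
d₁ = 18 − 11 = 7, d₂ = 18 − 16 = 2
Mode ≈ 225 + (7/(7+2)) × 25 = 225 + 19.4444 = 244.4444

244.4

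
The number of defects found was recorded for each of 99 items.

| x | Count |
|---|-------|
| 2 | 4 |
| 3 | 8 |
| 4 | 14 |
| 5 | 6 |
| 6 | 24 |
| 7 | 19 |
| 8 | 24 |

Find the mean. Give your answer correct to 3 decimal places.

5.929

Values: 2, 3, 4, 5, 6, 7, 8
Σfx = 4×2 + 8×3 + 14×4 + 6×5 + 24×6 + 19×7 + 24×8 = 587
n = Σf = 99
Mean = 587 / 99 = 5.9293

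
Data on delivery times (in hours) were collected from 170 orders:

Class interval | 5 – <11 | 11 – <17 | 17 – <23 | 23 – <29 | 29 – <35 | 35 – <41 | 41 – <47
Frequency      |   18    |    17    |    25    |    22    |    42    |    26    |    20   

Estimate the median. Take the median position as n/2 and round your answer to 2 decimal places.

Cumulative frequencies: 18, 35, 60, 82, 124, 150, 170
n = 170; position = n/2 = 85.
This falls in the class 29 – <35: L = 29, F = 82, f = 42, h = 6.
Median ≈ 29 + ((85 − 82) / 42) × 6 = 29.4286

29.43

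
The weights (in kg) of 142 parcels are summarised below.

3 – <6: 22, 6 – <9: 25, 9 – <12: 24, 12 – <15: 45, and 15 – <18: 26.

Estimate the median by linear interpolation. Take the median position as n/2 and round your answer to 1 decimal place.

Cumulative frequencies: 22, 47, 71, 116, 142
n = 142; position = n/2 = 71.
This falls in the class 9 – <12: L = 9, F = 47, f = 24, h = 3.
Median ≈ 9 + ((71 − 47) / 24) × 3 = 12.0000

12.0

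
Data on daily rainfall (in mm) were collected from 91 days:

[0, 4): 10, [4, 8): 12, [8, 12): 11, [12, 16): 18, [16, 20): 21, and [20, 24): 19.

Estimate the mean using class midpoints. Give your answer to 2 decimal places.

Midpoints: 2, 6, 10, 14, 18, 22
Σfm = 10×2 + 12×6 + 11×10 + 18×14 + 21×18 + 19×22 = 1250
n = Σf = 91
Mean = 1250 / 91 = 13.7363

13.74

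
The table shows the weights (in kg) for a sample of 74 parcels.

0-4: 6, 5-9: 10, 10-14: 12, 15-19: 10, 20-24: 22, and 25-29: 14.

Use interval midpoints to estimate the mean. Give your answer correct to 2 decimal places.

Midpoints: 2, 7, 12, 17, 22, 27
Σfm = 6×2 + 10×7 + 12×12 + 10×17 + 22×22 + 14×27 = 1258
n = Σf = 74
Mean = 1258 / 74 = 17.0000

17.00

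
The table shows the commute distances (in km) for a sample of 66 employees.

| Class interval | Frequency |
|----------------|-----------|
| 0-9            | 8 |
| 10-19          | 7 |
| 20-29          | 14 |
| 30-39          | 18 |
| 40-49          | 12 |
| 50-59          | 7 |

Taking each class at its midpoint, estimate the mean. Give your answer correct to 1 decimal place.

30.6

Midpoints: 4.5, 14.5, 24.5, 34.5, 44.5, 54.5
Σfm = 8×4.5 + 7×14.5 + 14×24.5 + 18×34.5 + 12×44.5 + 7×54.5 = 2017
n = Σf = 66
Mean = 2017 / 66 = 30.5606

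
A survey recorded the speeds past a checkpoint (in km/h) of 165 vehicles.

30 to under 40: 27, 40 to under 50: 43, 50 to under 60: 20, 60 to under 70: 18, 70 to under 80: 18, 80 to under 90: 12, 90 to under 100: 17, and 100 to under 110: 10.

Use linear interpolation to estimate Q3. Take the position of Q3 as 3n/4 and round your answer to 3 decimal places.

78.750

Cumulative frequencies: 27, 70, 90, 108, 126, 138, 155, 165
n = 165; position = 3n/4 = 123.75.
This falls in the class 70 to under 80: L = 70, F = 108, f = 18, h = 10.
Upper quartile ≈ 70 + ((123.75 − 108) / 18) × 10 = 78.7500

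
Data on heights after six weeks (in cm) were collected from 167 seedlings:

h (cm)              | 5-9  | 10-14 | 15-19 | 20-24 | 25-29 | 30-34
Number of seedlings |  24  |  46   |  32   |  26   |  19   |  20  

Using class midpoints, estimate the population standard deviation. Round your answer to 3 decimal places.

Midpoints: 7, 12, 17, 22, 27, 32
n = 167, Σfm = 2989, mean = 17.8982
Σfm² = 63963
Σf(m − x̄)² = Σfm² − (Σfm)²/n = 63963 − 2989²/167 = 10465.2695
Population variance = 10465.2695 / 167 = 62.6663
Standard deviation = √62.6663 = 7.9162

7.916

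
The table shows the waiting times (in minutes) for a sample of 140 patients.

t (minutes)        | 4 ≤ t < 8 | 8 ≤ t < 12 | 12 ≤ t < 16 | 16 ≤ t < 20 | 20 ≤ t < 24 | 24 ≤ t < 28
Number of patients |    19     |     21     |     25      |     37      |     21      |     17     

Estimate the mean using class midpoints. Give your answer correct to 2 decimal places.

16.03

Midpoints: 6, 10, 14, 18, 22, 26
Σfm = 19×6 + 21×10 + 25×14 + 37×18 + 21×22 + 17×26 = 2244
n = Σf = 140
Mean = 2244 / 140 = 16.0286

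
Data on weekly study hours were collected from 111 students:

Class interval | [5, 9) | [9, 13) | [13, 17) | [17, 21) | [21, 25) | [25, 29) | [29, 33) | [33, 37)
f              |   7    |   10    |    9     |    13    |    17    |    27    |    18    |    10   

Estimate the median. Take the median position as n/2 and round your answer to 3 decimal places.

24.882

Cumulative frequencies: 7, 17, 26, 39, 56, 83, 101, 111
n = 111; position = n/2 = 55.5.
This falls in the class [21, 25): L = 21, F = 39, f = 17, h = 4.
Median ≈ 21 + ((55.5 − 39) / 17) × 4 = 24.8824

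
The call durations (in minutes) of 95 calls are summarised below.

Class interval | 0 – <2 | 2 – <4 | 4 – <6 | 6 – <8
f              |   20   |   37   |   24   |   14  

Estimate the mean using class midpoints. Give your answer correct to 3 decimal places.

Midpoints: 1, 3, 5, 7
Σfm = 20×1 + 37×3 + 24×5 + 14×7 = 349
n = Σf = 95
Mean = 349 / 95 = 3.6737

3.674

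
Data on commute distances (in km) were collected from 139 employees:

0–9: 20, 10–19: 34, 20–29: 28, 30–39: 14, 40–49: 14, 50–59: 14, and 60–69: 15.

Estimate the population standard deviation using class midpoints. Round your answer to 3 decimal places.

Midpoints: 4.5, 14.5, 24.5, 34.5, 44.5, 54.5, 64.5
n = 139, Σfm = 4105.5, mean = 29.5360
Σfm² = 172734.75
Σf(m − x̄)² = Σfm² − (Σfm)²/n = 172734.75 − 4105.5²/139 = 51474.8201
Population variance = 51474.8201 / 139 = 370.3224
Standard deviation = √370.3224 = 19.2438

19.244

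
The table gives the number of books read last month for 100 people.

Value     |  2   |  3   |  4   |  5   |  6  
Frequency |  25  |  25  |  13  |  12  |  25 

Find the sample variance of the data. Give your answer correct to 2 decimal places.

2.38

Values: 2, 3, 4, 5, 6
n = 100, Σfx = 387, mean = 3.8700
Σfx² = 1733
Σf(x − x̄)² = Σfx² − (Σfx)²/n = 1733 − 387²/100 = 235.3100
Sample variance = 235.3100 / 99 = 2.3769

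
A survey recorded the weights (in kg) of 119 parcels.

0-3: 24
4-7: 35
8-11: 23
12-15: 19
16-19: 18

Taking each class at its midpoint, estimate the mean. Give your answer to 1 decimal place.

Midpoints: 1.5, 5.5, 9.5, 13.5, 17.5
Σfm = 24×1.5 + 35×5.5 + 23×9.5 + 19×13.5 + 18×17.5 = 1018.5
n = Σf = 119
Mean = 1018.5 / 119 = 8.5588

8.6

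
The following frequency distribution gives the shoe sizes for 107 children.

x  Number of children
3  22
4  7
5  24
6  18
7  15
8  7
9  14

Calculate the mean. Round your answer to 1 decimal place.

5.7

Values: 3, 4, 5, 6, 7, 8, 9
Σfx = 22×3 + 7×4 + 24×5 + 18×6 + 15×7 + 7×8 + 14×9 = 609
n = Σf = 107
Mean = 609 / 107 = 5.6916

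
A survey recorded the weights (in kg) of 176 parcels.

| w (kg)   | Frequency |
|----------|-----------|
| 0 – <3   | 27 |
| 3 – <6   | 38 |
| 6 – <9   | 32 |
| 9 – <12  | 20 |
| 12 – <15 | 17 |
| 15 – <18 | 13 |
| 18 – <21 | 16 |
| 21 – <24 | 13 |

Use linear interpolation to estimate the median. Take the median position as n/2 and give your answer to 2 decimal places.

Cumulative frequencies: 27, 65, 97, 117, 134, 147, 163, 176
n = 176; position = n/2 = 88.
This falls in the class 6 – <9: L = 6, F = 65, f = 32, h = 3.
Median ≈ 6 + ((88 − 65) / 32) × 3 = 8.1562

8.16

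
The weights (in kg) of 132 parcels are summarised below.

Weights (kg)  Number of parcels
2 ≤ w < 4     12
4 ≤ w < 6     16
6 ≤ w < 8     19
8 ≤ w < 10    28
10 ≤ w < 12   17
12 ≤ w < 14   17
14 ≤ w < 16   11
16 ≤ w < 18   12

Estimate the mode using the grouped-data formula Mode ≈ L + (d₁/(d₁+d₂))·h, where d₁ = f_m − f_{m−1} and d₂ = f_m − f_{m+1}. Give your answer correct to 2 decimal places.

8.90

Modal class: 8 ≤ w < 10 (highest frequency 28).
d₁ = 28 − 19 = 9, d₂ = 28 − 17 = 11
Mode ≈ 8 + (9/(9+11)) × 2 = 8 + 0.9000 = 8.9000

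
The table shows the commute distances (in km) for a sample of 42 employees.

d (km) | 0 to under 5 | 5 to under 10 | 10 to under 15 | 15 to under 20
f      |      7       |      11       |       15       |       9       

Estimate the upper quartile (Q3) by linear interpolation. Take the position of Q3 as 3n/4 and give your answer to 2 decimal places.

Cumulative frequencies: 7, 18, 33, 42
n = 42; position = 3n/4 = 31.5.
This falls in the class 10 to under 15: L = 10, F = 18, f = 15, h = 5.
Upper quartile ≈ 10 + ((31.5 − 18) / 15) × 5 = 14.5000

14.50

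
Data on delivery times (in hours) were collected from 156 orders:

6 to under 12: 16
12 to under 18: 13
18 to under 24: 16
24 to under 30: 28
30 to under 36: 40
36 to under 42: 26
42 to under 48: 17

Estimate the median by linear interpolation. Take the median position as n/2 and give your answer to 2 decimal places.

Cumulative frequencies: 16, 29, 45, 73, 113, 139, 156
n = 156; position = n/2 = 78.
This falls in the class 30 to under 36: L = 30, F = 73, f = 40, h = 6.
Median ≈ 30 + ((78 − 73) / 40) × 6 = 30.7500

30.75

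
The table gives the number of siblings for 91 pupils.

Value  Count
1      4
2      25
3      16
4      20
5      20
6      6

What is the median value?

4

Cumulative frequencies: 4, 29, 45, 65, 85, 91
n = 91, so the median is the value in position (n+1)/2 = 46.
Position 46 falls at value 4.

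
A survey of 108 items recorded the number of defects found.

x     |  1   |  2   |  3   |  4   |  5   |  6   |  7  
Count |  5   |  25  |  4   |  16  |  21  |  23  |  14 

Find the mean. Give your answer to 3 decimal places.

4.370

Values: 1, 2, 3, 4, 5, 6, 7
Σfx = 5×1 + 25×2 + 4×3 + 16×4 + 21×5 + 23×6 + 14×7 = 472
n = Σf = 108
Mean = 472 / 108 = 4.3704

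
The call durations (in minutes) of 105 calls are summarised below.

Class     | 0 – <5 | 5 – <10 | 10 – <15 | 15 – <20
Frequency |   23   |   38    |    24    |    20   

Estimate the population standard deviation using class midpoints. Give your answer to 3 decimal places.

5.141

Midpoints: 2.5, 7.5, 12.5, 17.5
n = 105, Σfm = 992.5, mean = 9.4524
Σfm² = 12156.25
Σf(m − x̄)² = Σfm² − (Σfm)²/n = 12156.25 − 992.5²/105 = 2774.7619
Population variance = 2774.7619 / 105 = 26.4263
Standard deviation = √26.4263 = 5.1407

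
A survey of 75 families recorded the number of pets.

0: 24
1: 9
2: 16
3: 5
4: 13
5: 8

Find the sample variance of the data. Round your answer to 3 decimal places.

3.161

Values: 0, 1, 2, 3, 4, 5
n = 75, Σfx = 148, mean = 1.9733
Σfx² = 526
Σf(x − x̄)² = Σfx² − (Σfx)²/n = 526 − 148²/75 = 233.9467
Sample variance = 233.9467 / 74 = 3.1614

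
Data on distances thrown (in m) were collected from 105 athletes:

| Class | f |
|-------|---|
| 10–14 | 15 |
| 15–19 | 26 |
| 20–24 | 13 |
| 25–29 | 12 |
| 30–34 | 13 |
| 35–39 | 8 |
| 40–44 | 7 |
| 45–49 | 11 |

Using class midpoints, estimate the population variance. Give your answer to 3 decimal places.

Midpoints: 12, 17, 22, 27, 32, 37, 42, 47
n = 105, Σfm = 2755, mean = 26.2381
Σfm² = 85625
Σf(m − x̄)² = Σfm² − (Σfm)²/n = 85625 − 2755²/105 = 13339.0476
Population variance = 13339.0476 / 105 = 127.0385

127.039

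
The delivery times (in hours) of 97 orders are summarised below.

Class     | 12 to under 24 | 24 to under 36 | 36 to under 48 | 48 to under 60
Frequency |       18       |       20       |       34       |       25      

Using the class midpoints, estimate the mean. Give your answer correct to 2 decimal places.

Midpoints: 18, 30, 42, 54
Σfm = 18×18 + 20×30 + 34×42 + 25×54 = 3702
n = Σf = 97
Mean = 3702 / 97 = 38.1649

38.16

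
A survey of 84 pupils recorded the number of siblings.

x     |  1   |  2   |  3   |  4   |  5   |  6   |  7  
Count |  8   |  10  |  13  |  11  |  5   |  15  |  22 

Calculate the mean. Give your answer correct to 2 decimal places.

4.52

Values: 1, 2, 3, 4, 5, 6, 7
Σfx = 8×1 + 10×2 + 13×3 + 11×4 + 5×5 + 15×6 + 22×7 = 380
n = Σf = 84
Mean = 380 / 84 = 4.5238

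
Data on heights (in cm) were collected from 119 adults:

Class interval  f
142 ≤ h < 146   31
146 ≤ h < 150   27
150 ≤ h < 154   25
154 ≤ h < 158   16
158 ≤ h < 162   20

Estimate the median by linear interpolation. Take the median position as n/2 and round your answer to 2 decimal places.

Cumulative frequencies: 31, 58, 83, 99, 119
n = 119; position = n/2 = 59.5.
This falls in the class 150 ≤ h < 154: L = 150, F = 58, f = 25, h = 4.
Median ≈ 150 + ((59.5 − 58) / 25) × 4 = 150.2400

150.24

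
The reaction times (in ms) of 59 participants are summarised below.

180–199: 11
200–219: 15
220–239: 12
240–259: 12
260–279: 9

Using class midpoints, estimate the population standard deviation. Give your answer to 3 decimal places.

Midpoints: 189.5, 209.5, 229.5, 249.5, 269.5
n = 59, Σfm = 13400.5, mean = 227.1271
Σfm² = 3086084.75
Σf(m − x̄)² = Σfm² − (Σfm)²/n = 3086084.75 − 13400.5²/59 = 42467.7966
Population variance = 42467.7966 / 59 = 719.7932
Standard deviation = √719.7932 = 26.8290

26.829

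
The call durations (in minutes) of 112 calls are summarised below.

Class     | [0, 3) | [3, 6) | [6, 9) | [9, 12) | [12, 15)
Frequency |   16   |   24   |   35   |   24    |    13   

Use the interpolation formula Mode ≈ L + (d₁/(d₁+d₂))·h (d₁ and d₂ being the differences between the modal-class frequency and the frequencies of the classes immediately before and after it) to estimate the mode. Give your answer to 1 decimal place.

7.5

Modal class: [6, 9) (highest frequency 35).
d₁ = 35 − 24 = 11, d₂ = 35 − 24 = 11
Mode ≈ 6 + (11/(11+11)) × 3 = 6 + 1.5000 = 7.5000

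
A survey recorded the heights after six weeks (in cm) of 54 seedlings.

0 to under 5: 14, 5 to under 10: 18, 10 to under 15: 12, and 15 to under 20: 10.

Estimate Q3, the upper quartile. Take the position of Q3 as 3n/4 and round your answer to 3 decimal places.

Cumulative frequencies: 14, 32, 44, 54
n = 54; position = 3n/4 = 40.5.
This falls in the class 10 to under 15: L = 10, F = 32, f = 12, h = 5.
Upper quartile ≈ 10 + ((40.5 − 32) / 12) × 5 = 13.5417

13.542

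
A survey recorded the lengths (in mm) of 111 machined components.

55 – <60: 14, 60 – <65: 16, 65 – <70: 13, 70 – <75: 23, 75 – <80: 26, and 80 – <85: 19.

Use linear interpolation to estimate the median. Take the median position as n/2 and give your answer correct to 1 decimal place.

Cumulative frequencies: 14, 30, 43, 66, 92, 111
n = 111; position = n/2 = 55.5.
This falls in the class 70 – <75: L = 70, F = 43, f = 23, h = 5.
Median ≈ 70 + ((55.5 − 43) / 23) × 5 = 72.7174

72.7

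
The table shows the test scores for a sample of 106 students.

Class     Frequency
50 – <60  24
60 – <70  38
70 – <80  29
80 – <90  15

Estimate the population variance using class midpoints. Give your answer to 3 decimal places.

95.701

Midpoints: 55, 65, 75, 85
n = 106, Σfm = 7240, mean = 68.3019
Σfm² = 504650
Σf(m − x̄)² = Σfm² − (Σfm)²/n = 504650 − 7240²/106 = 10144.3396
Population variance = 10144.3396 / 106 = 95.7013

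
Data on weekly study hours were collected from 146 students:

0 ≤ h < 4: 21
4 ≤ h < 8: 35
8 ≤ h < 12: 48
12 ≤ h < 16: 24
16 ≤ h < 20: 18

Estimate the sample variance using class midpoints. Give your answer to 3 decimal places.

Midpoints: 2, 6, 10, 14, 18
n = 146, Σfm = 1392, mean = 9.5342
Σfm² = 16680
Σf(m − x̄)² = Σfm² − (Σfm)²/n = 16680 − 1392²/146 = 3408.3288
Sample variance = 3408.3288 / 145 = 23.5057

23.506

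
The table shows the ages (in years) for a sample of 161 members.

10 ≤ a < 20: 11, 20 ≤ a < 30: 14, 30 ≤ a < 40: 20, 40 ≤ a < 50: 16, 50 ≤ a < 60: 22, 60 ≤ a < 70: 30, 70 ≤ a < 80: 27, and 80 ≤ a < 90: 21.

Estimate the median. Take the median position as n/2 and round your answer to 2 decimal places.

Cumulative frequencies: 11, 25, 45, 61, 83, 113, 140, 161
n = 161; position = n/2 = 80.5.
This falls in the class 50 ≤ a < 60: L = 50, F = 61, f = 22, h = 10.
Median ≈ 50 + ((80.5 − 61) / 22) × 10 = 58.8636

58.86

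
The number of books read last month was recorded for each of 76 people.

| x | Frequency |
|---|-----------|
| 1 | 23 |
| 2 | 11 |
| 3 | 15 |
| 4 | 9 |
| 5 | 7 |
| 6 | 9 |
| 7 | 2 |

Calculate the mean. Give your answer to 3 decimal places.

3.013

Values: 1, 2, 3, 4, 5, 6, 7
Σfx = 23×1 + 11×2 + 15×3 + 9×4 + 7×5 + 9×6 + 2×7 = 229
n = Σf = 76
Mean = 229 / 76 = 3.0132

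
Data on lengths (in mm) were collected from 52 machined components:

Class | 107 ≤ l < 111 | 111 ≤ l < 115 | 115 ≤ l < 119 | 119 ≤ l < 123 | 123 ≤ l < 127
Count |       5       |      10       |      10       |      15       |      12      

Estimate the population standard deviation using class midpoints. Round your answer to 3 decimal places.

Midpoints: 109, 113, 117, 121, 125
n = 52, Σfm = 6160, mean = 118.4615
Σfm² = 731100
Σf(m − x̄)² = Σfm² − (Σfm)²/n = 731100 − 6160²/52 = 1376.9231
Population variance = 1376.9231 / 52 = 26.4793
Standard deviation = √26.4793 = 5.1458

5.146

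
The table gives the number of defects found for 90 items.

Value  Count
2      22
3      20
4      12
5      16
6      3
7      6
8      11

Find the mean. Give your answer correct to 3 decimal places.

Values: 2, 3, 4, 5, 6, 7, 8
Σfx = 22×2 + 20×3 + 12×4 + 16×5 + 3×6 + 6×7 + 11×8 = 380
n = Σf = 90
Mean = 380 / 90 = 4.2222

4.222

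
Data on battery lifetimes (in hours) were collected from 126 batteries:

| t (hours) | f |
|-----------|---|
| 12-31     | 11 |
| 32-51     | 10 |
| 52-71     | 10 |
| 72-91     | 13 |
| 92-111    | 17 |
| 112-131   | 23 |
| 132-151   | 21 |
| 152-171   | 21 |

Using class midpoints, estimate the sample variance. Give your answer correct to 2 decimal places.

1956.80

Midpoints: 21.5, 41.5, 61.5, 81.5, 101.5, 121.5, 141.5, 161.5
n = 126, Σfm = 13209, mean = 104.8333
Σfm² = 1629343.5
Σf(m − x̄)² = Σfm² − (Σfm)²/n = 1629343.5 − 13209²/126 = 244600.0000
Sample variance = 244600.0000 / 125 = 1956.8000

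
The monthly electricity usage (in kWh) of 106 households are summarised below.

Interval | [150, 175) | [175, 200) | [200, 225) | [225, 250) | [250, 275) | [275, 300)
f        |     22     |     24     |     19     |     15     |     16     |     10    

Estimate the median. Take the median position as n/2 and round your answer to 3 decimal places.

Cumulative frequencies: 22, 46, 65, 80, 96, 106
n = 106; position = n/2 = 53.
This falls in the class [200, 225): L = 200, F = 46, f = 19, h = 25.
Median ≈ 200 + ((53 − 46) / 19) × 25 = 209.2105

209.211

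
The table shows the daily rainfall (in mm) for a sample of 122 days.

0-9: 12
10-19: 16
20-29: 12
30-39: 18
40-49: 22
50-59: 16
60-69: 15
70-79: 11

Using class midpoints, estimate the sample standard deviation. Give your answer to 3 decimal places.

Midpoints: 4.5, 14.5, 24.5, 34.5, 44.5, 54.5, 64.5, 74.5
n = 122, Σfm = 4839, mean = 39.6639
Σfm² = 246780.5
Σf(m − x̄)² = Σfm² − (Σfm)²/n = 246780.5 − 4839²/122 = 54846.7213
Sample variance = 54846.7213 / 121 = 453.2787
Standard deviation = √453.2787 = 21.2903

21.290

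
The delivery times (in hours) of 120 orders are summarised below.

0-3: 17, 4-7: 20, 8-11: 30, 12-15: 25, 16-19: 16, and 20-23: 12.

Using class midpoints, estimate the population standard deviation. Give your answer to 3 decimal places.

Midpoints: 1.5, 5.5, 9.5, 13.5, 17.5, 21.5
n = 120, Σfm = 1296, mean = 10.8000
Σfm² = 18354
Σf(m − x̄)² = Σfm² − (Σfm)²/n = 18354 − 1296²/120 = 4357.2000
Population variance = 4357.2000 / 120 = 36.3100
Standard deviation = √36.3100 = 6.0258

6.026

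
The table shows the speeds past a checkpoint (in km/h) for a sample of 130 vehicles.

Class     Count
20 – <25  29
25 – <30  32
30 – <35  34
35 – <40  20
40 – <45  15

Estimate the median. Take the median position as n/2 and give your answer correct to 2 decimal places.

30.59

Cumulative frequencies: 29, 61, 95, 115, 130
n = 130; position = n/2 = 65.
This falls in the class 30 – <35: L = 30, F = 61, f = 34, h = 5.
Median ≈ 30 + ((65 − 61) / 34) × 5 = 30.5882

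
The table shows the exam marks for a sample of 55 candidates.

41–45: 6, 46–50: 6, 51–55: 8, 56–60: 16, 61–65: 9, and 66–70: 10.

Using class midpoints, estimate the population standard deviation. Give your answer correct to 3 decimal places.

Midpoints: 43, 48, 53, 58, 63, 68
n = 55, Σfm = 3145, mean = 57.1818
Σfm² = 183175
Σf(m − x̄)² = Σfm² − (Σfm)²/n = 183175 − 3145²/55 = 3338.1818
Population variance = 3338.1818 / 55 = 60.6942
Standard deviation = √60.6942 = 7.7906

7.791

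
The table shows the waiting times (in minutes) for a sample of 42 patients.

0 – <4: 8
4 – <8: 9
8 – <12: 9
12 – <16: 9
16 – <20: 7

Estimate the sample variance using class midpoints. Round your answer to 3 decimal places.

Midpoints: 2, 6, 10, 14, 18
n = 42, Σfm = 412, mean = 9.8095
Σfm² = 5288
Σf(m − x̄)² = Σfm² − (Σfm)²/n = 5288 − 412²/42 = 1246.4762
Sample variance = 1246.4762 / 41 = 30.4019

30.402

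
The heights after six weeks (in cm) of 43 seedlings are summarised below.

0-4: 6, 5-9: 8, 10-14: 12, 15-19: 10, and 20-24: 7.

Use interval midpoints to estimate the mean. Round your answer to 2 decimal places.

12.47

Midpoints: 2, 7, 12, 17, 22
Σfm = 6×2 + 8×7 + 12×12 + 10×17 + 7×22 = 536
n = Σf = 43
Mean = 536 / 43 = 12.4651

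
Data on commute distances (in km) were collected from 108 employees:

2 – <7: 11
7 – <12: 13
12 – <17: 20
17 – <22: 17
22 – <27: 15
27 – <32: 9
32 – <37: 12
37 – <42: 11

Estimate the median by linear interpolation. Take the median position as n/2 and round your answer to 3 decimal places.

Cumulative frequencies: 11, 24, 44, 61, 76, 85, 97, 108
n = 108; position = n/2 = 54.
This falls in the class 17 – <22: L = 17, F = 44, f = 17, h = 5.
Median ≈ 17 + ((54 − 44) / 17) × 5 = 19.9412

19.941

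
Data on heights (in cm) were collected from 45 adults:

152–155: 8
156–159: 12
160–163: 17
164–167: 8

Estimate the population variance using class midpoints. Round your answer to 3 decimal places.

Midpoints: 153.5, 157.5, 161.5, 165.5
n = 45, Σfm = 7187.5, mean = 159.7222
Σfm² = 1148693.25
Σf(m − x̄)² = Σfm² − (Σfm)²/n = 1148693.25 − 7187.5²/45 = 689.7778
Population variance = 689.7778 / 45 = 15.3284

15.328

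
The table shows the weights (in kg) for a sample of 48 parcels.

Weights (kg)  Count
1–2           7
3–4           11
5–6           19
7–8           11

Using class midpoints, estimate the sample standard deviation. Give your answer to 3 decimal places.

Midpoints: 1.5, 3.5, 5.5, 7.5
n = 48, Σfm = 236, mean = 4.9167
Σfm² = 1344
Σf(m − x̄)² = Σfm² − (Σfm)²/n = 1344 − 236²/48 = 183.6667
Sample variance = 183.6667 / 47 = 3.9078
Standard deviation = √3.9078 = 1.9768

1.977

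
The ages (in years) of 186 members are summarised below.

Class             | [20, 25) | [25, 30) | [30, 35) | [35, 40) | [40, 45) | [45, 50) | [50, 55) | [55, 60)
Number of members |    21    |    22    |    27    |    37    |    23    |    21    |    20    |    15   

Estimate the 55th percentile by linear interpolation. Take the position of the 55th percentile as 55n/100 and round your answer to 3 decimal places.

Cumulative frequencies: 21, 43, 70, 107, 130, 151, 171, 186
n = 186; position = 55n/100 = 102.3.
This falls in the class [35, 40): L = 35, F = 70, f = 37, h = 5.
55th percentile ≈ 35 + ((102.3 − 70) / 37) × 5 = 39.3649

39.365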